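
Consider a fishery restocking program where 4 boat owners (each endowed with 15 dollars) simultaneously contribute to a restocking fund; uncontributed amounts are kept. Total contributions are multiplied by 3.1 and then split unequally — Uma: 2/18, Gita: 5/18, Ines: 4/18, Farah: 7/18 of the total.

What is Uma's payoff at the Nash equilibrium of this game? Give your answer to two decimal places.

Player j's private return per contributed unit is 3.1 × (j's share). Contributing is weakly dominant for j when that share is at least 1/3.1 = 0.3226, and contributing 0 is dominant otherwise.
The only share above 0.3226 is Farah's 7/18, contributing 15; the remaining 3 contribute 0. Total contributed: 15.
Uma keeps 15 and receives 3.1 × 15 × 2/18 = 5.17 from the restocking fund, for a payoff of 20.17.

20.17 dollars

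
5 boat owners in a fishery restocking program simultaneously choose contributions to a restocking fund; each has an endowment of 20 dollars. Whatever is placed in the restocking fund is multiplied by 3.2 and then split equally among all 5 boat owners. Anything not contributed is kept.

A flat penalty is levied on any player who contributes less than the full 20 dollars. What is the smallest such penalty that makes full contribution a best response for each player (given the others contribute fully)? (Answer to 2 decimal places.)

7.20 dollars

Given the others contribute fully, the best deviation is to contribute 0 (any partial contribution still incurs the fine and gives up units whose private return 0.6400 is below 1).
Deviating from 20 to 0 saves 20 dollars but forfeits the deviator's share of the drop in the restocking fund: 3.2/5 × 20 = 12.80.
So the deviation gain is 20 − 12.80 = 7.20, and the fine must be at least 7.20 dollars to wipe it out.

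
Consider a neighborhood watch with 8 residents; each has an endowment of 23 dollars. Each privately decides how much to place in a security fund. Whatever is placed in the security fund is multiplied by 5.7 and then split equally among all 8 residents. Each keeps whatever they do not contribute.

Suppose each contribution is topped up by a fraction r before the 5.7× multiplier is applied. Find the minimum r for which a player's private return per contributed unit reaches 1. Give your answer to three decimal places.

With matching at rate r, one contributed unit becomes (1 + r) in the security fund and returns 5.7 × (1 + r) / 8 to the contributor.
Setting this equal to 1: 1 + r = 8/5.7 = 1.4035.
So the minimum matching rate is r = 1.4035 − 1 = 0.404.

0.404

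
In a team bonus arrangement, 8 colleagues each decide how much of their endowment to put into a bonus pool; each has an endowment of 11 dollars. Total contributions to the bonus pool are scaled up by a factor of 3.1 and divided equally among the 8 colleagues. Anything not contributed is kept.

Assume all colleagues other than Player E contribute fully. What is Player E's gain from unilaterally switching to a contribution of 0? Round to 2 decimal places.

Switching from a contribution of 11 to 0 lets Player E keep an extra 11 dollars, but lowers the bonus pool by 11, which costs Player E their own share of that drop: 3.1/8 × 11 = 4.26.
Net gain = 11 − 4.26 = 6.74. The private return per contributed unit (0.3875) is below 1, so free-riding is indeed the best response regardless of what the others do.

6.74 dollars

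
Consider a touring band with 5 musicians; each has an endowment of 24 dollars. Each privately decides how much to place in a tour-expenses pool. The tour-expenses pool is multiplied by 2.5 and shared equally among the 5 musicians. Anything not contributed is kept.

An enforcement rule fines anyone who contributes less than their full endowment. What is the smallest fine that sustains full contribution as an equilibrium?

12.00 dollars

Given the others contribute fully, the best deviation is to contribute 0 (any partial contribution still incurs the fine and gives up units whose private return 0.5000 is below 1).
Deviating from 24 to 0 saves 24 dollars but forfeits the deviator's share of the drop in the tour-expenses pool: 2.5/5 × 24 = 12.00.
So the deviation gain is 24 − 12.00 = 12.00, and the fine must be at least 12.00 dollars to wipe it out.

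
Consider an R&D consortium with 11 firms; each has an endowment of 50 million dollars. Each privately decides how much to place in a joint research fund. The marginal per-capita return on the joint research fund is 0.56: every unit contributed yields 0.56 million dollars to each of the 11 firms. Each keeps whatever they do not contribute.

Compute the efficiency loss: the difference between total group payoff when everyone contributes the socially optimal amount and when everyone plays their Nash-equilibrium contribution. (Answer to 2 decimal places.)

2838.00 million dollars

The private return per contributed unit is 0.56 < 1, so contributing 0 is dominant for every player. At the Nash equilibrium everyone keeps their 50, and the group total is 11 × 50 = 550.
Each contributed unit returns 6.160 to the group as a whole (0.56 to each of 11 players), which exceeds 1, so the social optimum is full contribution: group total = 6.160 × 550 = 3388.00.
Efficiency loss = 3388.00 − 550 = 2838.00.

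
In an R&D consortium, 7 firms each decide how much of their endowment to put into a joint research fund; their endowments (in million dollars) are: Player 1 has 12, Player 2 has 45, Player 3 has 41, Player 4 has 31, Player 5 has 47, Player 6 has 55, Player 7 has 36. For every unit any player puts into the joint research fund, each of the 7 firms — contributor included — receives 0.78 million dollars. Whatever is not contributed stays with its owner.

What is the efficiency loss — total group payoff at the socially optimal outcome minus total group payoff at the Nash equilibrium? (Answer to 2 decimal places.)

The private return per contributed unit is 0.78 < 1 for everyone, so the Nash equilibrium is zero contribution and the group total is Σ E_j = 12 + 45 + 41 + 31 + 47 + 55 + 36 = 267.
Each contributed unit returns 5.460 to the group, so the social optimum is full contribution by everyone: group total = 5.460 × 267 = 1457.82.
Efficiency loss = (5.460 − 1) × 267 = 1190.82.

1190.82 million dollars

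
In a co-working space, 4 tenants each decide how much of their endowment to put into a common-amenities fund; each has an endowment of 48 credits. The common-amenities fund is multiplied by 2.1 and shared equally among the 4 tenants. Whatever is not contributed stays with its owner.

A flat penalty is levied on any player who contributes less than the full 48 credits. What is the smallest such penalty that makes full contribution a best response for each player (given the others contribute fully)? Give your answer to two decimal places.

Given the others contribute fully, the best deviation is to contribute 0 (any partial contribution still incurs the fine and gives up units whose private return 0.5250 is below 1).
Deviating from 48 to 0 saves 48 credits but forfeits the deviator's share of the drop in the common-amenities fund: 2.1/4 × 48 = 25.20.
So the deviation gain is 48 − 25.20 = 22.80, and the fine must be at least 22.80 credits to wipe it out.

22.80 credits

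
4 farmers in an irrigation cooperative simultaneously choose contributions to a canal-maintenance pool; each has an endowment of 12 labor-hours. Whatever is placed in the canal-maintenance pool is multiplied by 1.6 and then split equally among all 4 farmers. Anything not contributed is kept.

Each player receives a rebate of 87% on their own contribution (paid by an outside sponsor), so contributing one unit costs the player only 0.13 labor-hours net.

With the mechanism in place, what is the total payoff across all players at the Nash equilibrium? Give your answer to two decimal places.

The effective private return per unit is now (1.6/4) / 0.13 = 3.0769 > 1, so every player's dominant strategy flips to full contribution.
So the Nash equilibrium is full contribution by all 4; the group earns 4 × (12 × 0.87 + 1.6 × 12) = 118.56.

118.56 labor-hours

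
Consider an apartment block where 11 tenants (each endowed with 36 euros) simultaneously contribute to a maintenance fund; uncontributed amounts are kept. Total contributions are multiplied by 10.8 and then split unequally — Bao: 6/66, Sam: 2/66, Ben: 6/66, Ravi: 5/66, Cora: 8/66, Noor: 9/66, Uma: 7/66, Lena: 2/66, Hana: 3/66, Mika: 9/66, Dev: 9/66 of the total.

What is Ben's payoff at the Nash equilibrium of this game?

212.73 euros

Each unit j contributes comes back to j as 10.8 × (j's share), so j prefers to contribute only if that share exceeds 1/10.8 = 0.0926; otherwise keeping the unit dominates.
The shares above 0.0926 belong to Cora, Noor, Uma, Mika and Dev, contributing 36 each; the remaining 6 contribute 0. Total contributed: 180.
Ben keeps 36 and receives 10.8 × 180 × 6/66 = 176.73 from the maintenance fund, for a payoff of 212.73.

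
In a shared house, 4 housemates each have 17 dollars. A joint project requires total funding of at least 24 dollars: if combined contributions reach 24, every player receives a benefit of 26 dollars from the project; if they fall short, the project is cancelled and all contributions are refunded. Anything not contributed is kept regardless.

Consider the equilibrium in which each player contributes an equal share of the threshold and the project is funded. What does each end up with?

37 dollars

Equal share of the threshold: 24/4 = 6.
At this profile no one gains by cutting their contribution: any cut drops the total below 24, the project is cancelled, contributions are refunded, and the deviator ends with 17, which is less than 17 − 6 + 26 = 37. Contributing more than 6 just wastes the excess. So contributing exactly 6 is a best response.
Each player's payoff: 17 − 6 + 26 = 37.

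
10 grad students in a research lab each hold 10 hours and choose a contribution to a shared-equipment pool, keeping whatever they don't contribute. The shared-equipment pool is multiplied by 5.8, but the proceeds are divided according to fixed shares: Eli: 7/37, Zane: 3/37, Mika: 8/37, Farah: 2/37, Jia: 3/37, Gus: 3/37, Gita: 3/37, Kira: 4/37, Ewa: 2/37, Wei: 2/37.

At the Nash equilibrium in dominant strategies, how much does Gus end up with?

A player with share s gets back 5.8·s per unit contributed, so full contribution is dominant for anyone with s > 1/5.8 = 0.1724 and zero contribution is dominant for anyone below.
Eli and Mika are above the threshold, contributing 10 each; the remaining 8 contribute 0. Total contributed: 20.
Gus keeps 10 and receives 5.8 × 20 × 3/37 = 9.41 from the shared-equipment pool, for a payoff of 19.41.

19.41 hours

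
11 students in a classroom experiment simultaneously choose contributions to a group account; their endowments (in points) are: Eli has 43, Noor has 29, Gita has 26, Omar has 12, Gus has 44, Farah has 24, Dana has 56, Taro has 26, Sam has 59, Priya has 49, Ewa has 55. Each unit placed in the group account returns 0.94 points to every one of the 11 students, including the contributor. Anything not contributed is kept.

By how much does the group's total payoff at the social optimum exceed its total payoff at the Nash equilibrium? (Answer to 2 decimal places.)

The private return per contributed unit is 0.94 < 1 for everyone, so the Nash equilibrium is zero contribution and the group total is Σ E_j = 43 + 29 + 26 + 12 + 44 + 24 + 56 + 26 + 59 + 49 + 55 = 423.
Each contributed unit returns 10.340 to the group, so the social optimum is full contribution by everyone: group total = 10.340 × 423 = 4373.82.
Efficiency loss = (10.340 − 1) × 423 = 3950.82.

3950.82 points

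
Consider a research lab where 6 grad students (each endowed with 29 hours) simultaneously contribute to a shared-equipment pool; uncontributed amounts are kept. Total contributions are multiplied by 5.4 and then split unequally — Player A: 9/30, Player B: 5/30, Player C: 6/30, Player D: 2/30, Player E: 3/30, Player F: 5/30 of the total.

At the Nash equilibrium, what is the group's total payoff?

Each unit j contributes comes back to j as 5.4 × (j's share), so j prefers to contribute only if that share exceeds 1/5.4 = 0.1852; otherwise keeping the unit dominates.
Player A and Player C are above the threshold, contributing 29 each; the remaining 4 contribute 0. Total contributed: 58.
The shared-equipment pool pays out 5.4 × 58 = 313.20 in total (split across the unequal shares, but the aggregate is all that matters for the group sum).
The 4 free-riders keep 29 each, adding 116. Group total = 116 + 313.20 = 429.20.

429.20 hours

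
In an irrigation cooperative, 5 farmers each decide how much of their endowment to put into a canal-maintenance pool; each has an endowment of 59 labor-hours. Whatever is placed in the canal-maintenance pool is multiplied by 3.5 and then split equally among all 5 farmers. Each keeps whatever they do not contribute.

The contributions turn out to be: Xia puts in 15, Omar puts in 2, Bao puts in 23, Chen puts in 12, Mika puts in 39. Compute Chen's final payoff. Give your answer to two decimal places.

Total contributed: 15 + 2 + 23 + 12 + 39 = 91.
Each receives 3.5 × 91 / 5 = 63.70 from the canal-maintenance pool.
Chen keeps 59 − 12 = 47, so Chen's payoff is 47 + 63.70 = 110.70.

110.70 labor-hours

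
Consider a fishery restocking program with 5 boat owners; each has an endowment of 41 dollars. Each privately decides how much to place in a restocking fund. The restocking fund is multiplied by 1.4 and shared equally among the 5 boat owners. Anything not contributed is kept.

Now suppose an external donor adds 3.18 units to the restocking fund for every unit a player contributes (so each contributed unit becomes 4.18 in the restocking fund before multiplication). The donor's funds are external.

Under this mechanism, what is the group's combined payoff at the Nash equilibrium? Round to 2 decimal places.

The effective private return per unit is now 1.4 × 4.18 / 5 = 1.1704 > 1, so every player's dominant strategy flips to full contribution.
So the Nash equilibrium is full contribution by all 5; the group earns 1.4 × 4.18 × 205 = 1199.66.

1199.66 dollars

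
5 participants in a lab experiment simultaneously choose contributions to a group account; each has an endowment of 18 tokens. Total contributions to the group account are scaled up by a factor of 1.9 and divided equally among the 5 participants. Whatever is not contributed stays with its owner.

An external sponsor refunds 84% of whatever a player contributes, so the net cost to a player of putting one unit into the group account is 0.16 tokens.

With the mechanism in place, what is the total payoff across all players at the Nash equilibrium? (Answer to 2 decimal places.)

246.60 tokens

With the mechanism, a contributed unit returns (1.9/5) / 0.16 = 2.3750 per unit of net cost to the contributor — now above 1 — so contributing fully is weakly dominant for every player.
So the Nash equilibrium is full contribution by all 5; the group earns 5 × (18 × 0.84 + 1.9 × 18) = 246.60.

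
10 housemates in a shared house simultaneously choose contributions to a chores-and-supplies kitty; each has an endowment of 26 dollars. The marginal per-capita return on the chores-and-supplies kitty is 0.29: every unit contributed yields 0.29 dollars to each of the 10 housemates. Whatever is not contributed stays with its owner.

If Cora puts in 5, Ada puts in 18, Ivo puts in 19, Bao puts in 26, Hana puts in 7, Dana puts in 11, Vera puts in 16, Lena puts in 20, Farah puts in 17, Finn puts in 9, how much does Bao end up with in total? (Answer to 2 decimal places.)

Total contributed: 5 + 18 + 19 + 26 + 7 + 11 + 16 + 20 + 17 + 9 = 148.
Each receives 0.29 × 148 = 42.92 from the chores-and-supplies kitty.
Bao keeps 26 − 26 = 0, so Bao's payoff is 0 + 42.92 = 42.92.

42.92 dollars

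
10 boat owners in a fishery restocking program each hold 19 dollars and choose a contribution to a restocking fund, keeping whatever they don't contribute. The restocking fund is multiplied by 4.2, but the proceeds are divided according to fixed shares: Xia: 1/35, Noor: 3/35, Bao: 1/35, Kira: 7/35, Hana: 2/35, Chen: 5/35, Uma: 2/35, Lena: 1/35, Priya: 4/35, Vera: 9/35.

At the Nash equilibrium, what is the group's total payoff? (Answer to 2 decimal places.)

250.80 dollars

For player j, contributing a unit is worthwhile iff 4.2 × (j's share) ≥ 1, i.e. iff j's share is at least 0.2381.
Vera alone (share 9/35) is above the threshold, contributing 19; the remaining 9 contribute 0. Total contributed: 19.
The restocking fund pays out 4.2 × 19 = 79.80 in total (split across the unequal shares, but the aggregate is all that matters for the group sum).
The 9 free-riders keep 19 each, adding 171. Group total = 171 + 79.80 = 250.80.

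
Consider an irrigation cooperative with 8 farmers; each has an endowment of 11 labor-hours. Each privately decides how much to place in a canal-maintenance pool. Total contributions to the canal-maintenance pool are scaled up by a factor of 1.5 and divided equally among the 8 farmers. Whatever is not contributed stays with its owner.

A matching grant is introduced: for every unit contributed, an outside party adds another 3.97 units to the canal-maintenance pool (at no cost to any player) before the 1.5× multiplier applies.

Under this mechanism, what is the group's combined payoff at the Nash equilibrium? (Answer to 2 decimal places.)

88.00 labor-hours

The effective private return is 1.5 × 4.97 / 8 = 0.9319, which is still under 1, so the mechanism doesn't change anyone's dominant strategy: zero contribution.
Everyone keeps their endowment and the group total is 8 × 11 = 88.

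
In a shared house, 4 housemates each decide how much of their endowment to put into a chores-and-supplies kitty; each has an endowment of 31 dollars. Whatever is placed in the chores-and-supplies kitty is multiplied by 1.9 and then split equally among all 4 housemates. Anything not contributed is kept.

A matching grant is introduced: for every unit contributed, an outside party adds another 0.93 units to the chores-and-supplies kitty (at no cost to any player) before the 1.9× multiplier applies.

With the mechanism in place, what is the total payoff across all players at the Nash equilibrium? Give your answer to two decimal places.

124.00 dollars

The effective private return is 1.9 × 1.93 / 4 = 0.9168, which is still under 1, so the mechanism doesn't change anyone's dominant strategy: zero contribution.
Everyone keeps their endowment and the group total is 4 × 31 = 124.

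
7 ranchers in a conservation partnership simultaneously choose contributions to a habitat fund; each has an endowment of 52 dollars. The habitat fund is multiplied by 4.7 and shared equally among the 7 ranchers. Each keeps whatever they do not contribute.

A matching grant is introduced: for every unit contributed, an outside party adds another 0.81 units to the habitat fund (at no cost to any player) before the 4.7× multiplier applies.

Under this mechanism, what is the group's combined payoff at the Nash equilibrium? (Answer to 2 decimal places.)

3096.55 dollars

Under the mechanism each unit contributed yields 4.7 × 1.81 / 7 = 1.2153 back to its contributor per unit of net cost, which exceeds 1, making full contribution the dominant choice for everyone.
At the Nash equilibrium everyone contributes 52. Group total payoff = 4.7 × 1.81 × 364 = 3096.55.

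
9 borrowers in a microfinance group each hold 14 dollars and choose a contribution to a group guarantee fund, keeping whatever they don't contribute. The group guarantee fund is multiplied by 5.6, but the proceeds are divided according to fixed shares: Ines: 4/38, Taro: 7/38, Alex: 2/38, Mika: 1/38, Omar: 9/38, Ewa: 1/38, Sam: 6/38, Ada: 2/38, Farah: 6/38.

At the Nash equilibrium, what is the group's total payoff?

254.80 dollars

Player j's private return per contributed unit is 5.6 × (j's share). Contributing is weakly dominant for j when that share is at least 1/5.6 = 0.1786, and contributing 0 is dominant otherwise.
The shares above 0.1786 belong to Taro and Omar, contributing 14 each; the remaining 7 contribute 0. Total contributed: 28.
The group guarantee fund pays out 5.6 × 28 = 156.80 in total (split across the unequal shares, but the aggregate is all that matters for the group sum).
The 7 free-riders keep 14 each, adding 98. Group total = 98 + 156.80 = 254.80.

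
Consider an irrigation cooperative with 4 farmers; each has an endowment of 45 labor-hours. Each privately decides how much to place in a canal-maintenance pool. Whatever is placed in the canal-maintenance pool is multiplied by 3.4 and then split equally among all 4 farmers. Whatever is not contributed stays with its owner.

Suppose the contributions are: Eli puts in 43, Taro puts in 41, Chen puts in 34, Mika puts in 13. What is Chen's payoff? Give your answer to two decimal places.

122.35 labor-hours

Total contributed: 43 + 41 + 34 + 13 = 131.
Each receives 3.4 × 131 / 4 = 111.35 from the canal-maintenance pool.
Chen keeps 45 − 34 = 11, so Chen's payoff is 11 + 111.35 = 122.35.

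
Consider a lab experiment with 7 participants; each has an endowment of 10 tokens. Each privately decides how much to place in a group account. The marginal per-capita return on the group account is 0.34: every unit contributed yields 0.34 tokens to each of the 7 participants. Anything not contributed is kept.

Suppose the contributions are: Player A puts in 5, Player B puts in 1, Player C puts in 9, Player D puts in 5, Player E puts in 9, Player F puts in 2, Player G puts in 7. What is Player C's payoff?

13.92 tokens

Total contributed: 5 + 1 + 9 + 5 + 9 + 2 + 7 = 38.
Each receives 0.34 × 38 = 12.92 from the group account.
Player C keeps 10 − 9 = 1, so Player C's payoff is 1 + 12.92 = 13.92.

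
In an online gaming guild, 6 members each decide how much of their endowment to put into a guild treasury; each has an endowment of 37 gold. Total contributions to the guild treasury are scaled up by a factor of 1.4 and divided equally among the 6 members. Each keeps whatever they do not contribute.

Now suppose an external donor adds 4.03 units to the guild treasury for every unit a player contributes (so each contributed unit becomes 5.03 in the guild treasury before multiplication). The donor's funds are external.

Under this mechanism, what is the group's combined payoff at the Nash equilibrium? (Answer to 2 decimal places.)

With the mechanism, a contributed unit returns 1.4 × 5.03 / 6 = 1.1737 per unit of net cost to the contributor — now above 1 — so contributing fully is weakly dominant for every player.
At the Nash equilibrium everyone contributes 37. Group total payoff = 1.4 × 5.03 × 222 = 1563.32.

1563.32 gold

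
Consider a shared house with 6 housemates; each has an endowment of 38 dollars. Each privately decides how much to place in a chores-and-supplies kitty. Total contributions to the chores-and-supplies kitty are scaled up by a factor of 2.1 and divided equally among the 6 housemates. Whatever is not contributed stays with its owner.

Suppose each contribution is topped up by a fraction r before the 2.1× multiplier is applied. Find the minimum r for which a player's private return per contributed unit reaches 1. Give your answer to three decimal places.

With matching at rate r, one contributed unit becomes (1 + r) in the chores-and-supplies kitty and returns 2.1 × (1 + r) / 6 to the contributor.
Setting this equal to 1: 1 + r = 6/2.1 = 2.8571.
So the minimum matching rate is r = 2.8571 − 1 = 1.857.

1.857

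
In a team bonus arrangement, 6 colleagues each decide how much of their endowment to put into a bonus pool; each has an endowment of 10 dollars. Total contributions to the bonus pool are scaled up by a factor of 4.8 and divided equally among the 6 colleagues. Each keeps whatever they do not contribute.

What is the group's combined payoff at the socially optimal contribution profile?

288.00 dollars

Each contributed unit returns 4.800 to the group as a whole (0.8000 to each of 6 players), which exceeds 1, so the social optimum is full contribution: group total = 4.800 × 60 = 288.00.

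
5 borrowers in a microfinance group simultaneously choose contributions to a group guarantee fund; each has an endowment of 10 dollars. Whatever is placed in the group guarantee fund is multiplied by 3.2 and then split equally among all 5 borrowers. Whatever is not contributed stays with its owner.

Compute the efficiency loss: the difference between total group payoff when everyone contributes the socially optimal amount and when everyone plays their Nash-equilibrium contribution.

Each contributed unit returns 3.2/5 = 0.6400 to its contributor — below 1 — so contributing 0 is dominant for every player. At the Nash equilibrium everyone keeps their 10, and the group total is 5 × 10 = 50.
Each contributed unit returns 3.200 to the group as a whole (0.6400 to each of 5 players), which exceeds 1, so the social optimum is full contribution: group total = 3.200 × 50 = 160.00.
Efficiency loss = 160.00 − 50 = 110.00.

110.00 dollars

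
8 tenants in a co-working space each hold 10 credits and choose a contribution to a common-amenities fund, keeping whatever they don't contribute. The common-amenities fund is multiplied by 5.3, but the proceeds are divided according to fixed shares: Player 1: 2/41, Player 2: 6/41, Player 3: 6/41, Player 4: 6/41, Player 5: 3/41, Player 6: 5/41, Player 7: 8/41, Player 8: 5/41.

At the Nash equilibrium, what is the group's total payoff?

Each unit j contributes comes back to j as 5.3 × (j's share), so j prefers to contribute only if that share exceeds 1/5.3 = 0.1887; otherwise keeping the unit dominates.
The only share above 0.1887 is Player 7's 8/41, contributing 10; the remaining 7 contribute 0. Total contributed: 10.
The common-amenities fund pays out 5.3 × 10 = 53.00 in total (split across the unequal shares, but the aggregate is all that matters for the group sum).
The 7 free-riders keep 10 each, adding 70. Group total = 70 + 53.00 = 123.00.

123.00 credits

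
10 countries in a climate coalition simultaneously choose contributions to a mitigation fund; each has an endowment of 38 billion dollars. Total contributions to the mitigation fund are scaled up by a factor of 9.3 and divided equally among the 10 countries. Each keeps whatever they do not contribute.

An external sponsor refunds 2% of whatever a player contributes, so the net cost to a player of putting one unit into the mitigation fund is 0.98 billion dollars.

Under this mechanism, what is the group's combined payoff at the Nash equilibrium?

380.00 billion dollars

Even with the mechanism, each unit contributed returns only (9.3/10) / 0.98 = 0.9490 per unit of net cost, so contributing nothing is still dominant.
Everyone keeps their endowment and the group total is 10 × 38 = 380.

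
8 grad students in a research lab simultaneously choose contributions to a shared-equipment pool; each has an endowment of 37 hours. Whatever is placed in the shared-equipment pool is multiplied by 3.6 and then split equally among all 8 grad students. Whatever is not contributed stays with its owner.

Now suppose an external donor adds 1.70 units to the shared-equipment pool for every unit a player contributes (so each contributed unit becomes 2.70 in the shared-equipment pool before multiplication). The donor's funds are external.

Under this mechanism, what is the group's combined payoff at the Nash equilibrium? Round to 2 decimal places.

2877.12 hours

Under the mechanism each unit contributed yields 3.6 × 2.70 / 8 = 1.2150 back to its contributor per unit of net cost, which exceeds 1, making full contribution the dominant choice for everyone.
At the Nash equilibrium everyone contributes 37. Group total payoff = 3.6 × 2.70 × 296 = 2877.12.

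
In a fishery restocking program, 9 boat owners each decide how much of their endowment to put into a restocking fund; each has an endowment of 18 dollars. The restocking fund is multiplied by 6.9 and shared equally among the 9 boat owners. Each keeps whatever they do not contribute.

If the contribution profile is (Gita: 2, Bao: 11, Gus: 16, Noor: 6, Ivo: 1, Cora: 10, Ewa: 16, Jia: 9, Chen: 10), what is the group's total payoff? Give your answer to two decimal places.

639.90 dollars

Total contributed: 2 + 11 + 16 + 6 + 1 + 10 + 16 + 9 + 10 = 81; total kept: 9 × 18 − 81 = 81.
The restocking fund pays out 6.9 × 81 = 558.90 in aggregate.
Group total = 81 + 558.90 = 639.90.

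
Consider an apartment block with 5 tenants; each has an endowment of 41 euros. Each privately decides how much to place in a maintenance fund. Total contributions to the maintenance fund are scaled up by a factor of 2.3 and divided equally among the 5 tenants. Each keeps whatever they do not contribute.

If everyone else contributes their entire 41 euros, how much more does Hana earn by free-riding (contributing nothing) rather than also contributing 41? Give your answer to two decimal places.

22.14 euros

Switching from a contribution of 41 to 0 lets Hana keep an extra 41 euros, but lowers the maintenance fund by 41, which costs Hana their own share of that drop: 2.3/5 × 41 = 18.86.
Net gain = 41 − 18.86 = 22.14. The private return per contributed unit (0.4600) is below 1, so free-riding is indeed the best response regardless of what the others do.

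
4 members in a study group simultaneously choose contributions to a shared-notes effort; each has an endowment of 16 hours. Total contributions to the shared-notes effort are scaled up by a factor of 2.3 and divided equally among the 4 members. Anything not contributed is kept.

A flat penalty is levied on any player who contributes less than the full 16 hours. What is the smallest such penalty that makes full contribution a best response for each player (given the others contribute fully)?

6.80 hours

Given the others contribute fully, the best deviation is to contribute 0 (any partial contribution still incurs the fine and gives up units whose private return 0.5750 is below 1).
Deviating from 16 to 0 saves 16 hours but forfeits the deviator's share of the drop in the shared-notes effort: 2.3/4 × 16 = 9.20.
So the deviation gain is 16 − 9.20 = 6.80, and the fine must be at least 6.80 hours to wipe it out.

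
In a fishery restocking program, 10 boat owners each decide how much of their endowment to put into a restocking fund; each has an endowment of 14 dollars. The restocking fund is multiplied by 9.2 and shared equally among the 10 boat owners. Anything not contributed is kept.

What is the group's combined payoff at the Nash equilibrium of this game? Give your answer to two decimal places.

Each contributed unit returns 9.2/10 = 0.9200 to its contributor — below 1 — so contributing 0 is dominant for every player. At the Nash equilibrium everyone keeps their 14, and the group total is 10 × 14 = 140.

140.00 dollars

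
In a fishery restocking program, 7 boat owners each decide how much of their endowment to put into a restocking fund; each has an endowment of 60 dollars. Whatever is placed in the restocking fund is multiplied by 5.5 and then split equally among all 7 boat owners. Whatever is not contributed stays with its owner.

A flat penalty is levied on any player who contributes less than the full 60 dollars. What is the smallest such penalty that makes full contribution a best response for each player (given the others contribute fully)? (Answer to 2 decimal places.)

Given the others contribute fully, the best deviation is to contribute 0 (any partial contribution still incurs the fine and gives up units whose private return 0.7857 is below 1).
Deviating from 60 to 0 saves 60 dollars but forfeits the deviator's share of the drop in the restocking fund: 5.5/7 × 60 = 47.14.
So the deviation gain is 60 − 47.14 = 12.86, and the fine must be at least 12.86 dollars to wipe it out.

12.86 dollars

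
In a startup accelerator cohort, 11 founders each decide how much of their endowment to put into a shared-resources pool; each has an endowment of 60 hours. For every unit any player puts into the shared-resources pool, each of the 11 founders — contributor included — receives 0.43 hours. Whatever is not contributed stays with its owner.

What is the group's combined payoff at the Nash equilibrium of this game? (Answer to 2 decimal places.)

660.00 hours

The private return per contributed unit is 0.43 < 1, so contributing 0 is dominant for every player. At the Nash equilibrium everyone keeps their 60, and the group total is 11 × 60 = 660.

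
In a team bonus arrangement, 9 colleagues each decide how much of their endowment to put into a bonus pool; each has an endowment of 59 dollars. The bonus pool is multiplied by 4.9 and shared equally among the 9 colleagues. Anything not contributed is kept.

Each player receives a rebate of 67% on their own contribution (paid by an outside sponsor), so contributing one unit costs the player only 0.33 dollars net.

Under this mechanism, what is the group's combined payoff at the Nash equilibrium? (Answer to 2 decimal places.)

The effective private return per unit is now (4.9/9) / 0.33 = 1.6498 > 1, so every player's dominant strategy flips to full contribution.
So the Nash equilibrium is full contribution by all 9; the group earns 9 × (59 × 0.67 + 4.9 × 59) = 2957.67.

2957.67 dollars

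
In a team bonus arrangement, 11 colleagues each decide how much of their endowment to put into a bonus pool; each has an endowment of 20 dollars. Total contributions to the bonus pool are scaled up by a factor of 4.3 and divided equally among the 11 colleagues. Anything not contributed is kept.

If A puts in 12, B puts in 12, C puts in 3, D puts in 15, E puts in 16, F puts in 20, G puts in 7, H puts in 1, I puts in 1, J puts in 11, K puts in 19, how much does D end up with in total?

Total contributed: 12 + 12 + 3 + 15 + 16 + 20 + 7 + 1 + 1 + 11 + 19 = 117.
Each receives 4.3 × 117 / 11 = 45.74 from the bonus pool.
D keeps 20 − 15 = 5, so D's payoff is 5 + 45.74 = 50.74.

50.74 dollars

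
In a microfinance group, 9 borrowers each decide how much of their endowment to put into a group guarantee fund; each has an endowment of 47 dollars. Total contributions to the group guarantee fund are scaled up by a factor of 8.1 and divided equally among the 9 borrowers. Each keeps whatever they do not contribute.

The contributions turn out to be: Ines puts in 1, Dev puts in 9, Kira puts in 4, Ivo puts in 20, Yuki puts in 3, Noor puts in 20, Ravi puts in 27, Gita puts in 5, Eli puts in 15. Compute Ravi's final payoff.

113.60 dollars

Total contributed: 1 + 9 + 4 + 20 + 3 + 20 + 27 + 5 + 15 = 104.
Each receives 8.1 × 104 / 9 = 93.60 from the group guarantee fund.
Ravi keeps 47 − 27 = 20, so Ravi's payoff is 20 + 93.60 = 113.60.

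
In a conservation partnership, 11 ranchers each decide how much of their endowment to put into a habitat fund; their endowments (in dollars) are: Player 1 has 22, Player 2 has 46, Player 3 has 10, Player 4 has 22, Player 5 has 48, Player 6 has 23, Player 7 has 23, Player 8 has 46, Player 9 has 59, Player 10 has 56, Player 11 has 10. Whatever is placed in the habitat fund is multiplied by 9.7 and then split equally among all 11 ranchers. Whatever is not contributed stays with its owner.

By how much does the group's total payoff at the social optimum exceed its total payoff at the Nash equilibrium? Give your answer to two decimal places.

The private return per contributed unit is 9.7/11 = 0.8818 < 1 for every player regardless of endowment, so the Nash equilibrium is zero contribution and the group total is Σ E_j = 22 + 46 + 10 + 22 + 48 + 23 + 23 + 46 + 59 + 56 + 10 = 365.
Each contributed unit returns 9.700 to the group, so the social optimum is full contribution by everyone: group total = 9.700 × 365 = 3540.50.
Efficiency loss = (9.700 − 1) × 365 = 3175.50.

3175.50 dollars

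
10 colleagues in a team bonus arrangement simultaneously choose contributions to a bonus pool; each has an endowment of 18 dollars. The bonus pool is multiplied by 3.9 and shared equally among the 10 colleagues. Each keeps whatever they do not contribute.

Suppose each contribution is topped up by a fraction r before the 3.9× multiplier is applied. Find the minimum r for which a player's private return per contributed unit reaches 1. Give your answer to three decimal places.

1.564

With matching at rate r, one contributed unit becomes (1 + r) in the bonus pool and returns 3.9 × (1 + r) / 10 to the contributor.
Setting this equal to 1: 1 + r = 10/3.9 = 2.5641.
So the minimum matching rate is r = 2.5641 − 1 = 1.564.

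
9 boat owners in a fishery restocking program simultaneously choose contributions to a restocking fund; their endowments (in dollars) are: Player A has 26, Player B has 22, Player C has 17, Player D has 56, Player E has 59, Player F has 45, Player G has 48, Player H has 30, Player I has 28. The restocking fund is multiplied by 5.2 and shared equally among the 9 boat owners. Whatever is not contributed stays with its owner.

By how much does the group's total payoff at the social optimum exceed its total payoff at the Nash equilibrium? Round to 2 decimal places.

The private return per contributed unit is 5.2/9 = 0.5778 < 1 for every player regardless of endowment, so the Nash equilibrium is zero contribution and the group total is Σ E_j = 26 + 22 + 17 + 56 + 59 + 45 + 48 + 30 + 28 = 331.
Each contributed unit returns 5.200 to the group, so the social optimum is full contribution by everyone: group total = 5.200 × 331 = 1721.20.
Efficiency loss = (5.200 − 1) × 331 = 1390.20.

1390.20 dollars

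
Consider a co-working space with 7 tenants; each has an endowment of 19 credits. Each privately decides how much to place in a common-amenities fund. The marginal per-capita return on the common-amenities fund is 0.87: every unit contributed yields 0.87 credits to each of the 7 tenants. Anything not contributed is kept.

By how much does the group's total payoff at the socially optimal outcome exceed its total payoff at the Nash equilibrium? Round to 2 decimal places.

676.97 credits

The private return per contributed unit is 0.87 < 1, so contributing 0 is dominant for every player. At the Nash equilibrium everyone keeps their 19, and the group total is 7 × 19 = 133.
Each contributed unit returns 6.090 to the group as a whole (0.87 to each of 7 players), which exceeds 1, so the social optimum is full contribution: group total = 6.090 × 133 = 809.97.
Efficiency loss = 809.97 − 133 = 676.97.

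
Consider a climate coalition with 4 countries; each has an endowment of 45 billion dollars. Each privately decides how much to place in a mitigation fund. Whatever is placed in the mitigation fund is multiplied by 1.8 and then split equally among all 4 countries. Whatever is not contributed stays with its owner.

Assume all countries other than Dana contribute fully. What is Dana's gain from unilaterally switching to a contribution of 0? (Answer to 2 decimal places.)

24.75 billion dollars

Switching from a contribution of 45 to 0 lets Dana keep an extra 45 billion dollars, but lowers the mitigation fund by 45, which costs Dana their own share of that drop: 1.8/4 × 45 = 20.25.
Net gain = 45 − 20.25 = 24.75. The private return per contributed unit (0.4500) is below 1, so free-riding is indeed the best response regardless of what the others do.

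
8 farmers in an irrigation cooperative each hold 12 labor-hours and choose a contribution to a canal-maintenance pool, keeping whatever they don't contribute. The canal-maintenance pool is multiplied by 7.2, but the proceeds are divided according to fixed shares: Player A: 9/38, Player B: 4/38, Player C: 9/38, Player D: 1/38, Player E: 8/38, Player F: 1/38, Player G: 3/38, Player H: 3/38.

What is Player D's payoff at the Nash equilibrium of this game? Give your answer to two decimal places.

Each unit j contributes comes back to j as 7.2 × (j's share), so j prefers to contribute only if that share exceeds 1/7.2 = 0.1389; otherwise keeping the unit dominates.
Player A, Player C and Player E are above the threshold, contributing 12 each; the remaining 5 contribute 0. Total contributed: 36.
Player D keeps 12 and receives 7.2 × 36 × 1/38 = 6.82 from the canal-maintenance pool, for a payoff of 18.82.

18.82 labor-hours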